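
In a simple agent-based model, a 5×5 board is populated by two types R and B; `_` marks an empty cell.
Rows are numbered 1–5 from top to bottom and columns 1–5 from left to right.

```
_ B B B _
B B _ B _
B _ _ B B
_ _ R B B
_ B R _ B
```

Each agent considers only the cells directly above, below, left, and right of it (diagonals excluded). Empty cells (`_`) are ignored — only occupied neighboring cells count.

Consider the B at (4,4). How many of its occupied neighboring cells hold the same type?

2

Occupied neighbors of (4,4): (3,4)=B, (4,3)=R, (4,5)=B.
Same type (B): 2 of 3.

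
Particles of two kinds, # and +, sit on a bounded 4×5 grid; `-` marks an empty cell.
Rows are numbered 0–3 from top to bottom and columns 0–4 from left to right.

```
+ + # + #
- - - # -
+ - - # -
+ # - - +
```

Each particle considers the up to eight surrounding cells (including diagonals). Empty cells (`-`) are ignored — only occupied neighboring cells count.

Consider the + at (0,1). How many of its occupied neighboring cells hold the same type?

Occupied neighbors of (0,1): (0,0)=+, (0,2)=#.
Same type (+): 1 of 2.

1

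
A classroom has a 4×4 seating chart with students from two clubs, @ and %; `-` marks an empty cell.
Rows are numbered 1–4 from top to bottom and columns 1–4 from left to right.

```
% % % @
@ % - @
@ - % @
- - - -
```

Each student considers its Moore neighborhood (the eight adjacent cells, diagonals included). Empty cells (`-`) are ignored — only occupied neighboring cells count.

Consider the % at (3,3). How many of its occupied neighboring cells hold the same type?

1

Occupied neighbors of (3,3): (2,2)=%, (2,4)=@, (3,4)=@.
Same type (%): 1 of 3.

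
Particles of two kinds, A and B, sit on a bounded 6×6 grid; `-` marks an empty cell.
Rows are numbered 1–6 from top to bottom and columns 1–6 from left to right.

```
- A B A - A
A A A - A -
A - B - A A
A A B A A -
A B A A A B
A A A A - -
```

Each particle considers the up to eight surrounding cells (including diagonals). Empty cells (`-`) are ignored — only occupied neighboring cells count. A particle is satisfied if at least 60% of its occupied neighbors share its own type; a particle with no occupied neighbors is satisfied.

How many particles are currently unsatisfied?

(1,2)A 3/4 ok
(1,3)B 0/4 unhappy
(1,4)A 2/3 ok
(1,6)A 1/1 ok
(2,1)A 3/3 ok
(2,2)A 4/6 ok
(2,3)A 3/5 ok
(2,5)A 4/4 ok
(3,1)A 4/4 ok
(3,3)B 1/5 unhappy
(3,5)A 4/4 ok
(3,6)A 3/3 ok
(4,1)A 3/4 ok
(4,2)A 4/7 unhappy
(4,3)B 2/6 unhappy
(4,4)A 5/7 ok
(4,5)A 5/6 ok
(5,1)A 4/5 ok
(5,2)B 1/8 unhappy
(5,3)A 6/8 ok
(5,4)A 6/7 ok
(5,5)A 4/5 ok
(5,6)B 0/2 unhappy
(6,1)A 2/3 ok
(6,2)A 4/5 ok
(6,3)A 4/5 ok
(6,4)A 4/4 ok
Unsatisfied: (1,3), (3,3), (4,2), (4,3), (5,2), (5,6) — 6 in total.

6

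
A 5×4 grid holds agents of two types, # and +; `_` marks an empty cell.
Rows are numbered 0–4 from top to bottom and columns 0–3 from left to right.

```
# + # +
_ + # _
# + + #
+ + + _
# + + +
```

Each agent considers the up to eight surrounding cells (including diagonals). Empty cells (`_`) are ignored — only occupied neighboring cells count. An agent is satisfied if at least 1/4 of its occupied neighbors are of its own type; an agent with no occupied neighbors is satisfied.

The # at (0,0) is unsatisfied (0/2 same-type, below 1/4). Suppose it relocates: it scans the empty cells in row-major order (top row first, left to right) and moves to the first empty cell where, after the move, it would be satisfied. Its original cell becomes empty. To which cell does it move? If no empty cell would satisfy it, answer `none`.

Vacating (0,0). Empty cells in order:
  (1,0): 1/4 same-type → satisfied — stop here.

(1,0)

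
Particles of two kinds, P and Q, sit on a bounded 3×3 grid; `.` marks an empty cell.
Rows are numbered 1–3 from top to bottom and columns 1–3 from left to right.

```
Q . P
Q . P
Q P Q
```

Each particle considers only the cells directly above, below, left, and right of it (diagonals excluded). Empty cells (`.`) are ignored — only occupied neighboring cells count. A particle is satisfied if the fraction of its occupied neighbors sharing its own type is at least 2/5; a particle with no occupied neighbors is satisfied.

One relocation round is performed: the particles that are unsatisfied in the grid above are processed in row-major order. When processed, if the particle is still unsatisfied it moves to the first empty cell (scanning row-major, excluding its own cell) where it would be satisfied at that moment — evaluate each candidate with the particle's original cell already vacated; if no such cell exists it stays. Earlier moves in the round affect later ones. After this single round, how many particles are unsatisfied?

0

Initially unsatisfied (in order): (3,2), (3,3).
  (3,2) → (1,2).
  (3,3) → (3,2).
Resulting grid:
Q P P
Q . P
Q Q .
All satisfied now.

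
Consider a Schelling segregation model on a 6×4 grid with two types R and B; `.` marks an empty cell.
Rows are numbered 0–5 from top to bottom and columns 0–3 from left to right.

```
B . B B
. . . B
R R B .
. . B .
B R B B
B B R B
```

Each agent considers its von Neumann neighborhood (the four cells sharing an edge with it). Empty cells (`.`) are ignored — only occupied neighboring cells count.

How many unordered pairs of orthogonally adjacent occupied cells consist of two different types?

7

Scan each occupied cell's neighbors to the right and below so each pair is counted once.
From row 0: 0 unlike of 2 pairs (running 0/2).
From row 2: 1 unlike of 3 pairs (running 1/5).
From row 3: 0 unlike of 1 pairs (running 1/6).
From row 4: 4 unlike of 7 pairs (running 5/13).
From row 5: 2 unlike of 3 pairs (running 7/16).
Total adjacent occupied pairs: 16; unlike-type pairs: 7.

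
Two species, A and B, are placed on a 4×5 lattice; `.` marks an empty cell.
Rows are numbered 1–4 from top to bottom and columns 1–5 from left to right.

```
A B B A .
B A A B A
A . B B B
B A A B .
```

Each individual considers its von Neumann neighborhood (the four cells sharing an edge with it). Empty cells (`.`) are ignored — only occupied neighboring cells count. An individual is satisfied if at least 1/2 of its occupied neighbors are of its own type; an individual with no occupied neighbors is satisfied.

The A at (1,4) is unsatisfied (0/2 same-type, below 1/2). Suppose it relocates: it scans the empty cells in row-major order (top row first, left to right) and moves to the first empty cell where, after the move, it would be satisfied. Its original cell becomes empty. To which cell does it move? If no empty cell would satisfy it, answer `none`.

Vacating (1,4). Empty cells in order:
  (1,5): 1/1 same-type → satisfied — stop here.

(1,5)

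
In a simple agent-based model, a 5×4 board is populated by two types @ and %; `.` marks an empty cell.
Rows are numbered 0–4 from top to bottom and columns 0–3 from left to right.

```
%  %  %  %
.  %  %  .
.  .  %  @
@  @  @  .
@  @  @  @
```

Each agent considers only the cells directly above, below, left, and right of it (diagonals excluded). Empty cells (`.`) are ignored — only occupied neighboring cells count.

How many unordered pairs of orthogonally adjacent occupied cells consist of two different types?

2

Scan each occupied cell's neighbors to the right and below so each pair is counted once.
From row 0: 0 unlike of 5 pairs (running 0/5).
From row 1: 0 unlike of 2 pairs (running 0/7).
From row 2: 2 unlike of 2 pairs (running 2/9).
From row 3: 0 unlike of 5 pairs (running 2/14).
From row 4: 0 unlike of 3 pairs (running 2/17).
Total adjacent occupied pairs: 17; unlike-type pairs: 2.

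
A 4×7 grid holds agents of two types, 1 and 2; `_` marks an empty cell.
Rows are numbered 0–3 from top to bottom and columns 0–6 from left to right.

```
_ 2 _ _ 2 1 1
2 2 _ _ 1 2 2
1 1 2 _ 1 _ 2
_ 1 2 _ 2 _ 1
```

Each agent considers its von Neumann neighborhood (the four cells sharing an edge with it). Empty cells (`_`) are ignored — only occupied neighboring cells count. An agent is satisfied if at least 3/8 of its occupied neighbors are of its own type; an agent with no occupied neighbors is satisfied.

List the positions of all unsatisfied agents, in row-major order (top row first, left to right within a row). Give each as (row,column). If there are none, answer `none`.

(0,4), (0,5), (1,4), (1,5), (3,4), (3,6)

Row 0: (0,1)2 1/1 ✓ · (0,4)2 0/2 ✗ · (0,5)1 1/3 ✗ · (0,6)1 1/2 ✓
Row 1: (1,0)2 1/2 ✓ · (1,1)2 2/3 ✓ · (1,4)1 1/3 ✗ · (1,5)2 1/3 ✗ · (1,6)2 2/3 ✓
Row 2: (2,0)1 1/2 ✓ · (2,1)1 2/4 ✓ · (2,2)2 1/2 ✓ · (2,4)1 1/2 ✓ · (2,6)2 1/2 ✓
Row 3: (3,1)1 1/2 ✓ · (3,2)2 1/2 ✓ · (3,4)2 0/1 ✗ · (3,6)1 0/1 ✗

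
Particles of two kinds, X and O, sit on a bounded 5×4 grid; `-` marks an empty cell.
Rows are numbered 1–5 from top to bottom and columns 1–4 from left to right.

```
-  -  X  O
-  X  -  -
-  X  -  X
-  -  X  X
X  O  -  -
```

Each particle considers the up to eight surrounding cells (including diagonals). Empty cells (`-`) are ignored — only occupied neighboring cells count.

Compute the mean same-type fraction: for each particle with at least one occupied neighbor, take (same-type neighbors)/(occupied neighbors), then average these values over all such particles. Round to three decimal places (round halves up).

0.583

(1,3)X 1/2
(1,4)O 0/1
(2,2)X 2/2
(3,2)X 2/2
(3,4)X 2/2
(4,3)X 3/4
(4,4)X 2/2
(5,1)X 0/1
(5,2)O 0/2
Sum over 9 particles: 1/2 + 0/1 + 2/2 + 2/2 + 2/2 + 3/4 + 2/2 + 0/1 + 0/2 = 21/4; mean = 21/4 ÷ 9 = 7/12 = 0.583333… → 0.583.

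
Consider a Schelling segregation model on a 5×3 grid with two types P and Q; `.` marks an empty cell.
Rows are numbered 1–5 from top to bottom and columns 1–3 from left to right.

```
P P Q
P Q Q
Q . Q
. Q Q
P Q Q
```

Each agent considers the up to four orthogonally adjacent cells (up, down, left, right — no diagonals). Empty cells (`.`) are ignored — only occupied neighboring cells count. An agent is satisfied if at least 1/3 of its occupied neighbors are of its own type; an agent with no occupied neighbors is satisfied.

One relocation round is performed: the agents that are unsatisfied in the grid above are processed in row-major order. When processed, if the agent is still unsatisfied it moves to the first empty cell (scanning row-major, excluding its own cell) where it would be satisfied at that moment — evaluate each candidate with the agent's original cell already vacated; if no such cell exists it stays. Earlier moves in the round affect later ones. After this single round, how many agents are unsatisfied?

Initially unsatisfied (in order): (3,1), (5,1).
  (3,1) → (3,2).
  (5,1) → (3,1).
Resulting grid:
P P Q
P Q Q
P Q Q
. Q Q
. Q Q
All satisfied now.

0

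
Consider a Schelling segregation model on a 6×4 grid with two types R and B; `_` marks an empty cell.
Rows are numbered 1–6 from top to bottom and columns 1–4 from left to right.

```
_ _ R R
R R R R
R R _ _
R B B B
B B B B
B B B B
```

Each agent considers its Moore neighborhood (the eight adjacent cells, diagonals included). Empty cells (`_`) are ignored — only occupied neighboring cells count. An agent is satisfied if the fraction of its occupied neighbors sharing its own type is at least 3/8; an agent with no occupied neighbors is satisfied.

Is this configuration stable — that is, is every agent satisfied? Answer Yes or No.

Yes

(1,3)R 4/4 ✓
(1,4)R 3/3 ✓
(2,1)R 3/3 ✓
(2,2)R 5/5 ✓
(2,3)R 5/5 ✓
(2,4)R 3/3 ✓
(3,1)R 4/5 ✓
(3,2)R 5/7 ✓
(4,1)R 2/5 ✓
(4,2)B 4/7 ✓
(4,3)B 5/6 ✓
(4,4)B 3/3 ✓
(5,1)B 4/5 ✓
(5,2)B 7/8 ✓
(5,3)B 8/8 ✓
(5,4)B 5/5 ✓
(6,1)B 3/3 ✓
(6,2)B 5/5 ✓
(6,3)B 5/5 ✓
(6,4)B 3/3 ✓
All meet the threshold, so the configuration is stable.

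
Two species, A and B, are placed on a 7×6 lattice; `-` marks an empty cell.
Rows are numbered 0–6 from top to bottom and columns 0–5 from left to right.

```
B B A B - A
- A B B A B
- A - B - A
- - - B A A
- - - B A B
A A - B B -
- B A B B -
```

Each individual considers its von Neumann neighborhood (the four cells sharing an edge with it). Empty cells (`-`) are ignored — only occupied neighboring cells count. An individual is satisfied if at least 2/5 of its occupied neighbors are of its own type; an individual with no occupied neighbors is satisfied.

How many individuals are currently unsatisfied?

(0,0)B 1/1 ✓
(0,1)B 1/3 ✗
(0,2)A 0/3 ✗
(0,3)B 1/2 ✓
(0,5)A 0/1 ✗
(1,1)A 1/3 ✗
(1,2)B 1/3 ✗
(1,3)B 3/4 ✓
(1,4)A 0/2 ✗
(1,5)B 0/3 ✗
(2,1)A 1/1 ✓
(2,3)B 2/2 ✓
(2,5)A 1/2 ✓
(3,3)B 2/3 ✓
(3,4)A 2/3 ✓
(3,5)A 2/3 ✓
(4,3)B 2/3 ✓
(4,4)A 1/4 ✗
(4,5)B 0/2 ✗
(5,0)A 1/1 ✓
(5,1)A 1/2 ✓
(5,3)B 3/3 ✓
(5,4)B 2/3 ✓
(6,1)B 0/2 ✗
(6,2)A 0/2 ✗
(6,3)B 2/3 ✓
(6,4)B 2/2 ✓
Unsatisfied: (0,1), (0,2), (0,5), (1,1), (1,2), (1,4), (1,5), (4,4), (4,5), (6,1), (6,2) — 11 in total.

11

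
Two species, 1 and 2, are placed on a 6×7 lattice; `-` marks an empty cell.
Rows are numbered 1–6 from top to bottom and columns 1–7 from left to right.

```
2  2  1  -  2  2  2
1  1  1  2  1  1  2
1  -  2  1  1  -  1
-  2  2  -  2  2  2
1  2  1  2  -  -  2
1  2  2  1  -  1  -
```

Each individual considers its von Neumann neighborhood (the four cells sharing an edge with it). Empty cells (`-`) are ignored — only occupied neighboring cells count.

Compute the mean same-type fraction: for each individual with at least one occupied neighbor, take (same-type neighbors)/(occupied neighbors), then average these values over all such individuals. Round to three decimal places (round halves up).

0.505

Row 1: (1,1)2 1/2 · (1,2)2 1/3 · (1,3)1 1/2 · (1,5)2 1/2 · (1,6)2 2/3 · (1,7)2 2/2
Row 2: (2,1)1 2/3 · (2,2)1 2/3 · (2,3)1 2/4 · (2,4)2 0/3 · (2,5)1 2/4 · (2,6)1 1/3 · (2,7)2 1/3
Row 3: (3,1)1 1/1 · (3,3)2 1/3 · (3,4)1 1/3 · (3,5)1 2/3 · (3,7)1 0/2
Row 4: (4,2)2 2/2 · (4,3)2 2/3 · (4,5)2 1/2 · (4,6)2 2/2 · (4,7)2 2/3
Row 5: (5,1)1 1/2 · (5,2)2 2/4 · (5,3)1 0/4 · (5,4)2 0/2 · (5,7)2 1/1
Row 6: (6,1)1 1/2 · (6,2)2 2/3 · (6,3)2 1/3 · (6,4)1 0/2 · (6,6)1 — no occupied neighbors
Sum over 32 individuals: 1/2 + 1/3 + 1/2 + 1/2 + 2/3 + 2/2 + 2/3 + 2/3 + 2/4 + 0/3 + 2/4 + 1/3 + 1/3 + 1/1 + 1/3 + 1/3 + 2/3 + 0/2 + 2/2 + 2/3 + 1/2 + 2/2 + 2/3 + 1/2 + 2/4 + 0/4 + 0/2 + 1/1 + 1/2 + 2/3 + 1/3 + 0/2 = 97/6; mean = 97/6 ÷ 32 = 97/192 = 0.505208… → 0.505.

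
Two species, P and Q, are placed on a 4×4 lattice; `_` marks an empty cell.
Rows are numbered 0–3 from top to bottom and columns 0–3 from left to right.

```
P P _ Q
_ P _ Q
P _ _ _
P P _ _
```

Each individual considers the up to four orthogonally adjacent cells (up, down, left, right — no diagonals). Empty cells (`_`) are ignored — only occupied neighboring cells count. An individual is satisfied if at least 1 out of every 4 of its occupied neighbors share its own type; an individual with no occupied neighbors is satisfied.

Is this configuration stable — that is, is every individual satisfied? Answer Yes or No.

Yes

Row 0: (0,0)P 1/1 satisfied · (0,1)P 2/2 satisfied · (0,3)Q 1/1 satisfied
Row 1: (1,1)P 1/1 satisfied · (1,3)Q 1/1 satisfied
Row 2: (2,0)P 1/1 satisfied
Row 3: (3,0)P 2/2 satisfied · (3,1)P 1/1 satisfied
All meet the threshold, so the configuration is stable.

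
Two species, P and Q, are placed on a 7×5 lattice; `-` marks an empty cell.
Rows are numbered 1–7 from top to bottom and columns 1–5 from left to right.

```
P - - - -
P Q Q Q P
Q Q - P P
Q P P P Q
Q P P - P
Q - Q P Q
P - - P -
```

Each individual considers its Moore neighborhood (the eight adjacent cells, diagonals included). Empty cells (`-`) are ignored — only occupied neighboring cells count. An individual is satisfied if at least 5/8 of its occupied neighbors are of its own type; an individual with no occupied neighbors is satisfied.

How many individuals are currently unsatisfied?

20

(1,1)P 1/2 ✗
(2,1)P 1/4 ✗
(2,2)Q 3/5 ✗
(2,3)Q 3/4 ✓
(2,4)Q 1/4 ✗
(2,5)P 2/3 ✓
(3,1)Q 3/5 ✗
(3,2)Q 4/7 ✗
(3,4)P 4/7 ✗
(3,5)P 3/5 ✗
(4,1)Q 3/5 ✗
(4,2)P 3/7 ✗
(4,3)P 5/6 ✓
(4,4)P 5/6 ✓
(4,5)Q 0/4 ✗
(5,1)Q 2/4 ✗
(5,2)P 3/7 ✗
(5,3)P 5/6 ✓
(5,5)P 2/4 ✗
(6,1)Q 1/3 ✗
(6,3)Q 0/4 ✗
(6,4)P 3/5 ✗
(6,5)Q 0/3 ✗
(7,1)P 0/1 ✗
(7,4)P 1/3 ✗
Unsatisfied: (1,1), (2,1), (2,2), (2,4), (3,1), (3,2), (3,4), (3,5), (4,1), (4,2), (4,5), (5,1), (5,2), (5,5), (6,1), (6,3), (6,4), (6,5), (7,1), (7,4) — 20 in total.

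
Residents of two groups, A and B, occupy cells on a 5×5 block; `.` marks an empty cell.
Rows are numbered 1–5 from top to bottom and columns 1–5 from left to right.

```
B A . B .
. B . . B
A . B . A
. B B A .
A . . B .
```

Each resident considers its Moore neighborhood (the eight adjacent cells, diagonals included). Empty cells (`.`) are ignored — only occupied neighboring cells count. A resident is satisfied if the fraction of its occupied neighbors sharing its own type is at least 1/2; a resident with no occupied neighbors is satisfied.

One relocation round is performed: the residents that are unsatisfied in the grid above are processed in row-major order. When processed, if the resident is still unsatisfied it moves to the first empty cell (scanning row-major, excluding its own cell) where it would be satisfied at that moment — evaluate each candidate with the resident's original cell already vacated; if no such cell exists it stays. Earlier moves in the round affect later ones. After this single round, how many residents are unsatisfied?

Initially unsatisfied (in order): (1,2), (3,1), (4,4), (5,1).
  (1,2) → (4,1).
  (3,1) → (4,5).
  (4,4) → (5,2).
  (5,1): now satisfied by earlier moves; stays.
Resulting grid:
B . . B .
. B . . B
. . B . A
A B B . A
A A . B .
Unsatisfied now: (4,2).

1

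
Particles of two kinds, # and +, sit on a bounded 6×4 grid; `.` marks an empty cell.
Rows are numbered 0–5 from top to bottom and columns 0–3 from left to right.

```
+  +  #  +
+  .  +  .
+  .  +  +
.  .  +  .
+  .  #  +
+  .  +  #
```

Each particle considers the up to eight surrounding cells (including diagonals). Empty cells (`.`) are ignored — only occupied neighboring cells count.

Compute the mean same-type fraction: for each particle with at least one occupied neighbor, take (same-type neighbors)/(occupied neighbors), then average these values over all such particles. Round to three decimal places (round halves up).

0.701

Row 0: (0,0)+ 2/2 · (0,1)+ 3/4 · (0,2)# 0/3 · (0,3)+ 1/2
Row 1: (1,0)+ 3/3 · (1,2)+ 4/5
Row 2: (2,0)+ 1/1 · (2,2)+ 3/3 · (2,3)+ 3/3
Row 3: (3,2)+ 3/4
Row 4: (4,0)+ 1/1 · (4,2)# 1/4 · (4,3)+ 2/4
Row 5: (5,0)+ 1/1 · (5,2)+ 1/3 · (5,3)# 1/3
Sum over 16 particles: 2/2 + 3/4 + 0/3 + 1/2 + 3/3 + 4/5 + 1/1 + 3/3 + 3/3 + 3/4 + 1/1 + 1/4 + 2/4 + 1/1 + 1/3 + 1/3 = 673/60; mean = 673/60 ÷ 16 = 673/960 = 0.701041… → 0.701.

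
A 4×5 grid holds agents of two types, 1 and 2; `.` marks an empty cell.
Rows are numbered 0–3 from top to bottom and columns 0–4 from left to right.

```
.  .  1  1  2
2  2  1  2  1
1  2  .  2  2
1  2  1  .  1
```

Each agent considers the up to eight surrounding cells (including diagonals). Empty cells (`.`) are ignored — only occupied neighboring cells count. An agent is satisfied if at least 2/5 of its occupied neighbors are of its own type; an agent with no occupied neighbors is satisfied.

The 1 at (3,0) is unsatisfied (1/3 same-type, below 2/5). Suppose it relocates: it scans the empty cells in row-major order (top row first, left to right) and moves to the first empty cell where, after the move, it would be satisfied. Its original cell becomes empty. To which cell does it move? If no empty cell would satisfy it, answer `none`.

Vacating (3,0). Empty cells in order:
  (0,0): 0/2 same-type → still unsatisfied.
  (0,1): 2/4 same-type → satisfied — stop here.

(0,1)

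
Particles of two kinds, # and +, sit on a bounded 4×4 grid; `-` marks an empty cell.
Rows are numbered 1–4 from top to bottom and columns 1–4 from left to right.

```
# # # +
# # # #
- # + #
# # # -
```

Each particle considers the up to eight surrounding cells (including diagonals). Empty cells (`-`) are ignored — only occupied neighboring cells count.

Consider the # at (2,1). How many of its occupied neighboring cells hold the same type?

4

Occupied neighbors of (2,1): (1,1)=#, (1,2)=#, (2,2)=#, (3,2)=#.
Same type (#): 4 of 4.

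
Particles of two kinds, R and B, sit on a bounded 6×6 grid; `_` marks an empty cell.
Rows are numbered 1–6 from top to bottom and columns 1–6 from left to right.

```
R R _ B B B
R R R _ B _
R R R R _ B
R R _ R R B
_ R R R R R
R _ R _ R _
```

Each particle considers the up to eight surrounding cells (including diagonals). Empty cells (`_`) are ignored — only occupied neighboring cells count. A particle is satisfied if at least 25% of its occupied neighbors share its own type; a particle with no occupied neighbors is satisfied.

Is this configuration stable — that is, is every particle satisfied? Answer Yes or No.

Yes

Row 1: (1,1)R 3/3 ✓ · (1,2)R 4/4 ✓ · (1,4)B 2/3 ✓ · (1,5)B 3/3 ✓ · (1,6)B 2/2 ✓
Row 2: (2,1)R 5/5 ✓ · (2,2)R 7/7 ✓ · (2,3)R 5/6 ✓ · (2,5)B 4/5 ✓
Row 3: (3,1)R 5/5 ✓ · (3,2)R 7/7 ✓ · (3,3)R 6/6 ✓ · (3,4)R 4/5 ✓ · (3,6)B 2/3 ✓
Row 4: (4,1)R 4/4 ✓ · (4,2)R 6/6 ✓ · (4,4)R 6/6 ✓ · (4,5)R 5/7 ✓ · (4,6)B 1/4 ✓
Row 5: (5,2)R 5/5 ✓ · (5,3)R 5/5 ✓ · (5,4)R 6/6 ✓ · (5,5)R 5/6 ✓ · (5,6)R 3/4 ✓
Row 6: (6,1)R 1/1 ✓ · (6,3)R 3/3 ✓ · (6,5)R 3/3 ✓
All meet the threshold, so the configuration is stable.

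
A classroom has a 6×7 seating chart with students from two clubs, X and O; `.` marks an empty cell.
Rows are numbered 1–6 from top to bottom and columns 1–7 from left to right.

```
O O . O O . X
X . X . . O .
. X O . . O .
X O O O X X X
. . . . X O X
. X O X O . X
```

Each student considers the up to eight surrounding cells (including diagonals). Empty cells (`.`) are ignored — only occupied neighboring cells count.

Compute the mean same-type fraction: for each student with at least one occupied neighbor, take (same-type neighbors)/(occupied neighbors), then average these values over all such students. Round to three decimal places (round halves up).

0.435

Row 1: (1,1)O 1/2 · (1,2)O 1/3 · (1,4)O 1/2 · (1,5)O 2/2 · (1,7)X 0/1
Row 2: (2,1)X 1/3 · (2,3)X 1/4 · (2,6)O 2/3
Row 3: (3,2)X 3/6 · (3,3)O 3/5 · (3,6)O 1/4
Row 4: (4,1)X 1/2 · (4,2)O 2/4 · (4,3)O 3/4 · (4,4)O 2/4 · (4,5)X 2/5 · (4,6)X 4/6 · (4,7)X 2/4
Row 5: (5,5)X 3/6 · (5,6)O 1/7 · (5,7)X 3/4
Row 6: (6,2)X 0/1 · (6,3)O 0/2 · (6,4)X 1/3 · (6,5)O 1/3 · (6,7)X 1/2
Sum over 26 students: 1/2 + 1/3 + 1/2 + 2/2 + 0/1 + 1/3 + 1/4 + 2/3 + 3/6 + 3/5 + 1/4 + 1/2 + 2/4 + 3/4 + 2/4 + 2/5 + 4/6 + 2/4 + 3/6 + 1/7 + 3/4 + 0/1 + 0/2 + 1/3 + 1/3 + 1/2 = 475/42; mean = 475/42 ÷ 26 = 475/1092 = 0.434981… → 0.435.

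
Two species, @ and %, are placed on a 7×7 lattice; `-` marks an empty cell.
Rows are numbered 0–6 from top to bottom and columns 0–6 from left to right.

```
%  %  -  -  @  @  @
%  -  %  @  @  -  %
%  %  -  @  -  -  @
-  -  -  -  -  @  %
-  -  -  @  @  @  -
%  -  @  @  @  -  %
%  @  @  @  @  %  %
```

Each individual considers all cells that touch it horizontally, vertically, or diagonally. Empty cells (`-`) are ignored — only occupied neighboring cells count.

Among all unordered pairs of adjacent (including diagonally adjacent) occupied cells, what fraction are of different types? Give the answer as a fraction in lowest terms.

Scan each occupied cell's neighbors to the right and below (and the two forward diagonals) so each pair is counted once.
From row 0: 2 unlike of 11 pairs (running 2/11).
From row 1: 3 unlike of 9 pairs (running 5/20).
From row 2: 1 unlike of 3 pairs (running 6/23).
From row 3: 2 unlike of 4 pairs (running 8/27).
From row 4: 1 unlike of 9 pairs (running 9/36).
From row 5: 2 unlike of 15 pairs (running 11/51).
From row 6: 2 unlike of 6 pairs (running 13/57).
Total adjacent occupied pairs: 57; unlike-type pairs: 13.
13/57 is already in lowest terms.

13/57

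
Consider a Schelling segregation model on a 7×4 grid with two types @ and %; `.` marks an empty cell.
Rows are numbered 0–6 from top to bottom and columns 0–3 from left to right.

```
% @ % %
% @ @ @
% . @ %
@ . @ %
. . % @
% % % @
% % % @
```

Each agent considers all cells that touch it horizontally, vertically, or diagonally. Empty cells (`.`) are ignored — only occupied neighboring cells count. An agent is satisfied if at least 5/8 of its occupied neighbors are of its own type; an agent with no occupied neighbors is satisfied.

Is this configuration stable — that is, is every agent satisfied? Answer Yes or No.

No

(0,0)% 1/3 not
(0,1)@ 2/5 not
(0,2)% 1/5 not
(0,3)% 1/3 not
(1,0)% 2/4 not
(1,1)@ 3/7 not
(1,2)@ 4/7 not
(1,3)@ 2/5 not
(2,0)% 1/3 not
(2,2)@ 4/6 satisfied
(2,3)% 1/5 not
(3,0)@ 0/1 not
(3,2)@ 2/5 not
(3,3)% 2/5 not
(4,2)% 3/6 not
(4,3)@ 2/5 not
(5,0)% 3/3 satisfied
(5,1)% 6/6 satisfied
(5,2)% 4/7 not
(5,3)@ 2/5 not
(6,0)% 3/3 satisfied
(6,1)% 5/5 satisfied
(6,2)% 3/5 not
(6,3)@ 1/3 not
For instance (0,0) has only 1/3 same-type neighbors, below 5/8.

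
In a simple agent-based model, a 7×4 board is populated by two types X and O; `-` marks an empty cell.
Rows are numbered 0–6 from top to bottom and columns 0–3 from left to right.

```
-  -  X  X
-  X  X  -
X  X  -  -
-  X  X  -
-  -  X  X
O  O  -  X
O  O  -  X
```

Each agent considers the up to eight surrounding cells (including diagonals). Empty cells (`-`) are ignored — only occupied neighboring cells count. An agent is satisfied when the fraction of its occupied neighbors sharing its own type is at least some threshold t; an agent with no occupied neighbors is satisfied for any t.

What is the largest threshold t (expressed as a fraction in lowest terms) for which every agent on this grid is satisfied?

3/4

Row 0: (0,2)X 3/3 · (0,3)X 2/2
Row 1: (1,1)X 4/4 · (1,2)X 4/4
Row 2: (2,0)X 3/3 · (2,1)X 5/5
Row 3: (3,1)X 4/4 · (3,2)X 4/4
Row 4: (4,2)X 4/5 · (4,3)X 3/3
Row 5: (5,0)O 3/3 · (5,1)O 3/4 · (5,3)X 3/3
Row 6: (6,0)O 3/3 · (6,1)O 3/3 · (6,3)X 1/1
The smallest same-type fraction is 3/4 at (5,1), which reduces to 3/4. Any threshold above that leaves this agent unsatisfied.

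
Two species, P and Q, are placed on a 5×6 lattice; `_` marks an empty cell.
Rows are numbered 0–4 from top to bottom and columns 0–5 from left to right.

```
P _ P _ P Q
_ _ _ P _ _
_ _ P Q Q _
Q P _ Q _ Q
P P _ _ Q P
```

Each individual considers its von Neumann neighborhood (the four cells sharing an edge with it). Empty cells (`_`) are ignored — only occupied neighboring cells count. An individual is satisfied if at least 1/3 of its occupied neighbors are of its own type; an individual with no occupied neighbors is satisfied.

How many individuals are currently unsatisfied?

Row 0: (0,0)P 0/0 ok · (0,2)P 0/0 ok · (0,4)P 0/1 unhappy · (0,5)Q 0/1 unhappy
Row 1: (1,3)P 0/1 unhappy
Row 2: (2,2)P 0/1 unhappy · (2,3)Q 2/4 ok · (2,4)Q 1/1 ok
Row 3: (3,0)Q 0/2 unhappy · (3,1)P 1/2 ok · (3,3)Q 1/1 ok · (3,5)Q 0/1 unhappy
Row 4: (4,0)P 1/2 ok · (4,1)P 2/2 ok · (4,4)Q 0/1 unhappy · (4,5)P 0/2 unhappy
Unsatisfied: (0,4), (0,5), (1,3), (2,2), (3,0), (3,5), (4,4), (4,5) — 8 in total.

8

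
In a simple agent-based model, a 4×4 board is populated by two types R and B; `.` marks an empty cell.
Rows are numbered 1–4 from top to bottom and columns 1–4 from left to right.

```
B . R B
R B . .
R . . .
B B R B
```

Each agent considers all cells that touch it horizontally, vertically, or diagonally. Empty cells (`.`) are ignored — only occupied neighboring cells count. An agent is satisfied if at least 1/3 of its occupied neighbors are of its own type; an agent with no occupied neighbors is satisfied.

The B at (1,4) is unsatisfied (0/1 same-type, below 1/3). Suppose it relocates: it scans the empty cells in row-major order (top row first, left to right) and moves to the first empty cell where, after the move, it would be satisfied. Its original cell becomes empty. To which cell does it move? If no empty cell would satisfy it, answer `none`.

(1,2)

Vacating (1,4). Empty cells in order:
  (1,2): 2/4 same-type → satisfied — stop here.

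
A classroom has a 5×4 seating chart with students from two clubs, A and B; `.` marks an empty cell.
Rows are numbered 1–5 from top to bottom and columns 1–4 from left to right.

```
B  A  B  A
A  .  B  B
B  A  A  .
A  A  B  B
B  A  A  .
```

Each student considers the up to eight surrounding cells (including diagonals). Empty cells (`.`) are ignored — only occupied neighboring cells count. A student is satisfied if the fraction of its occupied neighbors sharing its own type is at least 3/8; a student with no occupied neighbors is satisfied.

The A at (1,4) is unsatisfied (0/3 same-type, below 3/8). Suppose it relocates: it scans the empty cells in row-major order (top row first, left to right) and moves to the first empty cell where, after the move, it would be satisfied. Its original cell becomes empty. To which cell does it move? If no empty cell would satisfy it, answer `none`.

(2,2)

Vacating (1,4). Empty cells in order:
  (2,2): 4/8 same-type → satisfied — stop here.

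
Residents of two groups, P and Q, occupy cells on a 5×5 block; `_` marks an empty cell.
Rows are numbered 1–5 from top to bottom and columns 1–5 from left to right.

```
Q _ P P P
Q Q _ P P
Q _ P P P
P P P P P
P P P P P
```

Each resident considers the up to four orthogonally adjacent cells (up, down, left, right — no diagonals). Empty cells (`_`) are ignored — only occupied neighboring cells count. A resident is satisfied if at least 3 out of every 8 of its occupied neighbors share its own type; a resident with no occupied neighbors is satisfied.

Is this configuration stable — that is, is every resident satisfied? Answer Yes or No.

(1,1)Q 1/1 ok
(1,3)P 1/1 ok
(1,4)P 3/3 ok
(1,5)P 2/2 ok
(2,1)Q 3/3 ok
(2,2)Q 1/1 ok
(2,4)P 3/3 ok
(2,5)P 3/3 ok
(3,1)Q 1/2 ok
(3,3)P 2/2 ok
(3,4)P 4/4 ok
(3,5)P 3/3 ok
(4,1)P 2/3 ok
(4,2)P 3/3 ok
(4,3)P 4/4 ok
(4,4)P 4/4 ok
(4,5)P 3/3 ok
(5,1)P 2/2 ok
(5,2)P 3/3 ok
(5,3)P 3/3 ok
(5,4)P 3/3 ok
(5,5)P 2/2 ok
All meet the threshold, so the configuration is stable.

Yes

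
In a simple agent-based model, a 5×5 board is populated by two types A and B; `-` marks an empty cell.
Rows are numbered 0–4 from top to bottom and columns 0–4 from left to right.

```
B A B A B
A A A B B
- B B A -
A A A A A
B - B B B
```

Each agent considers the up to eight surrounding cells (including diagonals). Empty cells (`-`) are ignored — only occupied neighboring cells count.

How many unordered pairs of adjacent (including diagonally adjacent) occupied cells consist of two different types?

Scan each occupied cell's neighbors to the right and below (and the two forward diagonals) so each pair is counted once.
Row 0: B(0,0)–A(0,1)≠ B(0,0)–A(1,0)≠ B(0,0)–A(1,1)≠ A(0,1)–B(0,2)≠ A(0,1)–A(1,1)= A(0,1)–A(1,2)= A(0,1)–A(1,0)= B(0,2)–A(0,3)≠ B(0,2)–A(1,2)≠ B(0,2)–B(1,3)= B(0,2)–A(1,1)≠ A(0,3)–B(0,4)≠ A(0,3)–B(1,3)≠ A(0,3)–B(1,4)≠ A(0,3)–A(1,2)= B(0,4)–B(1,4)= B(0,4)–B(1,3)=  → 10/17 unlike.
Row 1: A(1,0)–A(1,1)= A(1,0)–B(2,1)≠ A(1,1)–A(1,2)= A(1,1)–B(2,1)≠ A(1,1)–B(2,2)≠ A(1,2)–B(1,3)≠ A(1,2)–B(2,2)≠ A(1,2)–A(2,3)= A(1,2)–B(2,1)≠ B(1,3)–B(1,4)= B(1,3)–A(2,3)≠ B(1,3)–B(2,2)= B(1,4)–A(2,3)≠  → 8/13 unlike.
Row 2: B(2,1)–B(2,2)= B(2,1)–A(3,1)≠ B(2,1)–A(3,2)≠ B(2,1)–A(3,0)≠ B(2,2)–A(2,3)≠ B(2,2)–A(3,2)≠ B(2,2)–A(3,3)≠ B(2,2)–A(3,1)≠ A(2,3)–A(3,3)= A(2,3)–A(3,4)= A(2,3)–A(3,2)=  → 7/11 unlike.
Row 3: A(3,0)–A(3,1)= A(3,0)–B(4,0)≠ A(3,1)–A(3,2)= A(3,1)–B(4,2)≠ A(3,1)–B(4,0)≠ A(3,2)–A(3,3)= A(3,2)–B(4,2)≠ A(3,2)–B(4,3)≠ A(3,3)–A(3,4)= A(3,3)–B(4,3)≠ A(3,3)–B(4,4)≠ A(3,3)–B(4,2)≠ A(3,4)–B(4,4)≠ A(3,4)–B(4,3)≠  → 10/14 unlike.
Row 4: B(4,2)–B(4,3)= B(4,3)–B(4,4)=  → 0/2 unlike.
Total adjacent occupied pairs: 57; unlike-type pairs: 35.

35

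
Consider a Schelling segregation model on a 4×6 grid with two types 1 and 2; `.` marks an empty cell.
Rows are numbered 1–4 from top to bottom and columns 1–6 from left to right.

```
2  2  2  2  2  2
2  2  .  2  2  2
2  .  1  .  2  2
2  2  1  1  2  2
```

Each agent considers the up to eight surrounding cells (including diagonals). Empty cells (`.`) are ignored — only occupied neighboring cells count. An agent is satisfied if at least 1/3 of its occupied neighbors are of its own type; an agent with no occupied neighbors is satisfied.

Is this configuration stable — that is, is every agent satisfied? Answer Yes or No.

Yes

Row 1: (1,1)2 3/3 ok · (1,2)2 4/4 ok · (1,3)2 4/4 ok · (1,4)2 4/4 ok · (1,5)2 5/5 ok · (1,6)2 3/3 ok
Row 2: (2,1)2 4/4 ok · (2,2)2 5/6 ok · (2,4)2 5/6 ok · (2,5)2 7/7 ok · (2,6)2 5/5 ok
Row 3: (3,1)2 4/4 ok · (3,3)1 2/5 ok · (3,5)2 6/7 ok · (3,6)2 5/5 ok
Row 4: (4,1)2 2/2 ok · (4,2)2 2/4 ok · (4,3)1 2/3 ok · (4,4)1 2/4 ok · (4,5)2 3/4 ok · (4,6)2 3/3 ok
All meet the threshold, so the configuration is stable.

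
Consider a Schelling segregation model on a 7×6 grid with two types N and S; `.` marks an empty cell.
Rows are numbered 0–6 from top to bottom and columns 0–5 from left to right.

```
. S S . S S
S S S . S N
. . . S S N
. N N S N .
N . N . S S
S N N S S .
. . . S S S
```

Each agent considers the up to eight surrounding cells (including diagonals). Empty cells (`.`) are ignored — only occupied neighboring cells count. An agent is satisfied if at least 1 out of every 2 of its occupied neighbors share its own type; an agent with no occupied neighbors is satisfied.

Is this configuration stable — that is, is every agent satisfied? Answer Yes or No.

No

(0,1)S 4/4 ok
(0,2)S 3/3 ok
(0,4)S 2/3 ok
(0,5)S 2/3 ok
(1,0)S 2/2 ok
(1,1)S 4/4 ok
(1,2)S 4/4 ok
(1,4)S 4/6 ok
(1,5)N 1/5 unhappy
(2,3)S 4/6 ok
(2,4)S 3/6 ok
(2,5)N 2/4 ok
(3,1)N 3/3 ok
(3,2)N 2/4 ok
(3,3)S 3/6 ok
(3,4)N 1/6 unhappy
(4,0)N 2/3 ok
(4,2)N 4/6 ok
(4,4)S 4/5 ok
(4,5)S 2/3 ok
(5,0)S 0/2 unhappy
(5,1)N 3/4 ok
(5,2)N 2/4 ok
(5,3)S 4/6 ok
(5,4)S 6/6 ok
(6,3)S 3/4 ok
(6,4)S 4/4 ok
(6,5)S 2/2 ok
For instance (1,5) has only 1/5 same-type neighbors, below 1/2.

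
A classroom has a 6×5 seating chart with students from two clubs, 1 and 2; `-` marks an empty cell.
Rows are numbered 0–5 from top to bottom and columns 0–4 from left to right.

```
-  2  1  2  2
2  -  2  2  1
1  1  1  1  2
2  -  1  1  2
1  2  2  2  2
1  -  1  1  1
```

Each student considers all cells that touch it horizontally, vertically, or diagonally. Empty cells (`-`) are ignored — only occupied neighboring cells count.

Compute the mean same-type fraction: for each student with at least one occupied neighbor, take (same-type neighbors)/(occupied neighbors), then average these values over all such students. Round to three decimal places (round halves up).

0.417

Row 0: (0,1)2 2/3 · (0,2)1 0/4 · (0,3)2 3/5 · (0,4)2 2/3
Row 1: (1,0)2 1/3 · (1,2)2 3/7 · (1,3)2 4/8 · (1,4)1 1/5
Row 2: (2,0)1 1/3 · (2,1)1 3/6 · (2,2)1 4/6 · (2,3)1 4/8 · (2,4)2 2/5
Row 3: (3,0)2 1/4 · (3,2)1 4/7 · (3,3)1 3/8 · (3,4)2 3/5
Row 4: (4,0)1 1/3 · (4,1)2 2/6 · (4,2)2 2/6 · (4,3)2 3/8 · (4,4)2 2/5
Row 5: (5,0)1 1/2 · (5,2)1 1/4 · (5,3)1 2/5 · (5,4)1 1/3
Sum over 26 students: 2/3 + 0/4 + 3/5 + 2/3 + 1/3 + 3/7 + 4/8 + 1/5 + 1/3 + 3/6 + 4/6 + 4/8 + 2/5 + 1/4 + 4/7 + 3/8 + 3/5 + 1/3 + 2/6 + 2/6 + 3/8 + 2/5 + 1/2 + 1/4 + 2/5 + 1/3 = 217/20; mean = 217/20 ÷ 26 = 217/520 = 0.417307… → 0.417.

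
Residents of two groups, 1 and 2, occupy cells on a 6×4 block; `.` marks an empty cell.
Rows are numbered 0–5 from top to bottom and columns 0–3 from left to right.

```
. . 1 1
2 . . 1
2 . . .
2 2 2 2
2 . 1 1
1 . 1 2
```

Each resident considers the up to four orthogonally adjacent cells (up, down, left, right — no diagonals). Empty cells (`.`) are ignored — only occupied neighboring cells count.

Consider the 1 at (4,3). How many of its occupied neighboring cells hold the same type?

Occupied neighbors of (4,3): (3,3)=2, (5,3)=2, (4,2)=1.
Same type (1): 1 of 3.

1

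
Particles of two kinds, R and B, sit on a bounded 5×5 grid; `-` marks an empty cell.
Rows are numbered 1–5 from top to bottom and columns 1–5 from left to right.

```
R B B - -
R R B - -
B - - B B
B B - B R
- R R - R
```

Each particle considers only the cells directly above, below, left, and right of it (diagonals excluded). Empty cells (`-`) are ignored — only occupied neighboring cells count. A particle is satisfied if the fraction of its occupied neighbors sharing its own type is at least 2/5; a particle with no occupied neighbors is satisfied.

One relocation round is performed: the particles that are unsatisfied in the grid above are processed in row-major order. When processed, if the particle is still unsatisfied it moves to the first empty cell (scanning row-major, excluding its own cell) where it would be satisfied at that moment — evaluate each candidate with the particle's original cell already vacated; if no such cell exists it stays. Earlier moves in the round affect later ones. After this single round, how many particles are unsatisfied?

0

Initially unsatisfied (in order): (1,2), (2,2), (4,5).
  (1,2) → (1,4).
  (2,2): now satisfied by earlier moves; stays.
  (4,5) → (1,2).
Resulting grid:
R R B B -
R R B - -
B - - B B
B B - B -
- R R - R
All satisfied now.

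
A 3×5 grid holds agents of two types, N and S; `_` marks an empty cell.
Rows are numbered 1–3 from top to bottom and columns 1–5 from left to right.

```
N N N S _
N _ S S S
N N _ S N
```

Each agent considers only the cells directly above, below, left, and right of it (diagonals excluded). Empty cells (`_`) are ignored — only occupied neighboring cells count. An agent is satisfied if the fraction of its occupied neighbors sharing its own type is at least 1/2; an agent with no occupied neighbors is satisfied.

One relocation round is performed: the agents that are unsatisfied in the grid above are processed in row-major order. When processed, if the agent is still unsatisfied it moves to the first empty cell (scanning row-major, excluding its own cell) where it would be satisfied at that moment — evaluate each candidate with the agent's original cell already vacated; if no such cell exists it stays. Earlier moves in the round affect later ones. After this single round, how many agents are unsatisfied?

Initially unsatisfied (in order): (1,3), (3,5).
  (1,3) → (2,2).
  (3,5): no empty cell satisfies it; stays.
Resulting grid:
N N _ S _
N N S S S
N N _ S N
Unsatisfied now: (3,5).

1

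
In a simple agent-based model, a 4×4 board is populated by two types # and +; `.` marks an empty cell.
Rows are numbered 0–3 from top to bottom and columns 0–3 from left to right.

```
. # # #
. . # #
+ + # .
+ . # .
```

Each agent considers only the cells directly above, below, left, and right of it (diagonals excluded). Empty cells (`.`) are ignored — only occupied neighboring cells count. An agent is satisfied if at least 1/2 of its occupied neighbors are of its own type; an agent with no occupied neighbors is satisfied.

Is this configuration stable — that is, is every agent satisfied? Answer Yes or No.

Yes

Row 0: (0,1)# 1/1 ✓ · (0,2)# 3/3 ✓ · (0,3)# 2/2 ✓
Row 1: (1,2)# 3/3 ✓ · (1,3)# 2/2 ✓
Row 2: (2,0)+ 2/2 ✓ · (2,1)+ 1/2 ✓ · (2,2)# 2/3 ✓
Row 3: (3,0)+ 1/1 ✓ · (3,2)# 1/1 ✓
All meet the threshold, so the configuration is stable.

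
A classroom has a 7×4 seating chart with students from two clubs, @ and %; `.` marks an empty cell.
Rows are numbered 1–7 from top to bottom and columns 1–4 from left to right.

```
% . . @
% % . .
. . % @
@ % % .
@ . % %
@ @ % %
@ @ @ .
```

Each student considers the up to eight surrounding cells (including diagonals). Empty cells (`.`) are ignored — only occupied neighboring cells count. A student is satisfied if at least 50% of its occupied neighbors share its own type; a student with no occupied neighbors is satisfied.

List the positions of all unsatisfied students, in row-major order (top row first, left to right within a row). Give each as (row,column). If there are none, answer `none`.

(1,1)% 2/2 ✓
(1,4)@ 0/0 ✓
(2,1)% 2/2 ✓
(2,2)% 3/3 ✓
(3,3)% 3/4 ✓
(3,4)@ 0/2 ✗
(4,1)@ 1/2 ✓
(4,2)% 3/5 ✓
(4,3)% 4/5 ✓
(5,1)@ 3/4 ✓
(5,3)% 5/6 ✓
(5,4)% 4/4 ✓
(6,1)@ 4/4 ✓
(6,2)@ 5/7 ✓
(6,3)% 3/6 ✓
(6,4)% 3/4 ✓
(7,1)@ 3/3 ✓
(7,2)@ 4/5 ✓
(7,3)@ 2/4 ✓

(3,4)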